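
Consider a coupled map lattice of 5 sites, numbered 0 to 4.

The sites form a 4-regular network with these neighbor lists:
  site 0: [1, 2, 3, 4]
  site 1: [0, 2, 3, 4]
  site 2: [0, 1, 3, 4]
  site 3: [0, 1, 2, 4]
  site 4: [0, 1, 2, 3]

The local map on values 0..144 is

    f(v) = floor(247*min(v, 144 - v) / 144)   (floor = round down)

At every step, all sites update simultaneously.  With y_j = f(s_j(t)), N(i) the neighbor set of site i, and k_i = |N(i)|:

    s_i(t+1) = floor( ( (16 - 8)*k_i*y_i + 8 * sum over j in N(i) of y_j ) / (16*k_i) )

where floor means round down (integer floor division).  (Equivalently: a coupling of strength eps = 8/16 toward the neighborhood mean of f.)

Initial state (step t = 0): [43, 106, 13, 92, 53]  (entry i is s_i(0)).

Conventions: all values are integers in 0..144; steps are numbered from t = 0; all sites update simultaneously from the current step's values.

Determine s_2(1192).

Simulating step by step:
t=0: [43, 106, 13, 92, 53]
t=1: [69, 66, 50, 75, 76]
t=2: [113, 111, 100, 113, 112]
t=3: [56, 57, 64, 56, 56]
t=4: [97, 98, 102, 97, 97]
t=5: [78, 78, 75, 78, 78]
t=6: [113, 113, 115, 113, 113]
t=7: [52, 52, 51, 52, 52]
t=8: [88, 88, 88, 88, 88]
t=9: [96, 96, 96, 96, 96]
t=10: [82, 82, 82, 82, 82]
t=11: [106, 106, 106, 106, 106]
t=12: [65, 65, 65, 65, 65]
t=13: [111, 111, 111, 111, 111]
t=14: [56, 56, 56, 56, 56]
t=15: [96, 96, 96, 96, 96]

Answer: s_2(1192) = 82
Key observation: The state at step 9, [96, 96, 96, 96, 96], reappears at step 15: the system is in a cycle of period 6 from step 9 on.  Therefore the state at step 1192 equals the state at step 9 + ((1192 - 9) mod 6) = 10, which is [82, 82, 82, 82, 82].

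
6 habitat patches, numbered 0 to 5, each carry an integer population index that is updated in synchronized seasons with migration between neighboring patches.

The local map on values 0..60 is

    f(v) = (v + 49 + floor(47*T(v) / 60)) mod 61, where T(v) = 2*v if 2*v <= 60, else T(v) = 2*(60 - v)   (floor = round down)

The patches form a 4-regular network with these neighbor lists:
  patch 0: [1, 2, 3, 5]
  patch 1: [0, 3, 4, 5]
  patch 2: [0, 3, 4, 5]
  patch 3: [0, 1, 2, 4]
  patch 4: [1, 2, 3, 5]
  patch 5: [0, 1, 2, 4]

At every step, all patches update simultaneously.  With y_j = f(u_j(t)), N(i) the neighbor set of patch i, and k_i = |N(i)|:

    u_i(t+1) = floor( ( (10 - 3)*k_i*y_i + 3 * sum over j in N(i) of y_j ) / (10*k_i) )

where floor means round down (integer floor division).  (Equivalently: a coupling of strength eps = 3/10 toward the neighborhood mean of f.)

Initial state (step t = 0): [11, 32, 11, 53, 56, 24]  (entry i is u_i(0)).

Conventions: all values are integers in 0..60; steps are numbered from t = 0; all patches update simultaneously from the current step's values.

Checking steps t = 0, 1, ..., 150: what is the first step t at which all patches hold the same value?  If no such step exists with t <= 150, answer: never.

Simulating step by step:
t=0: [11, 32, 11, 53, 56, 24]  (not all equal)
t=1: [20, 13, 23, 42, 43, 40]  (not all equal)
t=2: [41, 30, 48, 52, 53, 53]  (not all equal)
t=3: [52, 18, 53, 48, 47, 48]  (not all equal)
t=4: [50, 39, 51, 52, 52, 52]  (not all equal)
t=5: [53, 56, 52, 52, 52, 52]  (not all equal)
t=6: [51, 50, 51, 51, 51, 51]  (not all equal)
t=7: [53, 53, 53, 53, 53, 53]  (all equal)

Answer: 7
Key observation: Synchronization is absorbing here: once all patches are equal they stay equal, and step 7 is the first all-equal step.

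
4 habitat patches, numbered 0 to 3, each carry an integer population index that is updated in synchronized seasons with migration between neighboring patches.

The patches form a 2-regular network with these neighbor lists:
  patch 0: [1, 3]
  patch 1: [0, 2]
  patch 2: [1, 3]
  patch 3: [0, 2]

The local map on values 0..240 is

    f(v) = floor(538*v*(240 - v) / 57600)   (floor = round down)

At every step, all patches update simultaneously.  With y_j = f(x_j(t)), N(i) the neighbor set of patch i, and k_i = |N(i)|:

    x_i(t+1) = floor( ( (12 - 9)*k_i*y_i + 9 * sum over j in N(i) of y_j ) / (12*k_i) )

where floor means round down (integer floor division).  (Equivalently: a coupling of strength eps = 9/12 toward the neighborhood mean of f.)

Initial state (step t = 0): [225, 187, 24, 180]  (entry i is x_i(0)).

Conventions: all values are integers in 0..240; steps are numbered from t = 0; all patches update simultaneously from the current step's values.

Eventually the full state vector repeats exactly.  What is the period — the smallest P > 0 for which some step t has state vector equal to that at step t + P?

Answer: 2
Key observation: The state at step 4, [133, 133, 133, 133], reappears at step 6 — and no state repeats earlier — so the cycle the system enters has period 2.

Derivation:
t=0: [225, 187, 24, 180]
t=1: [79, 52, 84, 54]
t=2: [98, 112, 99, 113]
t=3: [132, 130, 132, 130]
t=4: [133, 133, 133, 133]
t=5: [132, 132, 132, 132]
t=6: [133, 133, 133, 133]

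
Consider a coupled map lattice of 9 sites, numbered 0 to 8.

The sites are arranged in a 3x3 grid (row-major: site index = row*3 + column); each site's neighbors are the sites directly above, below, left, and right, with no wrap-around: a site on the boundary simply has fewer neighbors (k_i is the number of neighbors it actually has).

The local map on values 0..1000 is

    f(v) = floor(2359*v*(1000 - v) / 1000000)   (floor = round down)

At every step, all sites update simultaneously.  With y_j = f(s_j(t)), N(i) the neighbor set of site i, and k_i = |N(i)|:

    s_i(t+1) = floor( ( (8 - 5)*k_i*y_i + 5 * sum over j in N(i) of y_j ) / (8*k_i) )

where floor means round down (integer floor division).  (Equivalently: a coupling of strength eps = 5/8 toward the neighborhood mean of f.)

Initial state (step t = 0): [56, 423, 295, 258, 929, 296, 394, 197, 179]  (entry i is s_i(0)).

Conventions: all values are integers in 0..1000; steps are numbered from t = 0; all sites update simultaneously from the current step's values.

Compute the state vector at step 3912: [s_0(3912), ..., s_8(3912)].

Simulating step by step:
t=0: [56, 423, 295, 258, 929, 296, 394, 197, 179]
t=1: [367, 375, 516, 344, 353, 390, 468, 361, 399]
t=2: [544, 555, 568, 548, 543, 562, 556, 556, 557]
t=3: [583, 582, 579, 584, 583, 581, 582, 582, 581]
t=4: [573, 573, 574, 573, 573, 574, 573, 573, 573]
t=5: [577, 576, 576, 577, 576, 576, 577, 577, 576]
t=6: [575, 575, 576, 575, 575, 576, 575, 575, 575]
t=7: [576, 576, 576, 576, 576, 576, 576, 576, 576]
t=8: [576, 576, 576, 576, 576, 576, 576, 576, 576]

Answer: [576, 576, 576, 576, 576, 576, 576, 576, 576]
Key observation: The state at step 7, [576, 576, 576, 576, 576, 576, 576, 576, 576], reappears at step 8: the system is in a cycle of period 1 from step 7 on.  Therefore the state at step 3912 equals the state at step 7 + ((3912 - 7) mod 1) = 7, which is [576, 576, 576, 576, 576, 576, 576, 576, 576].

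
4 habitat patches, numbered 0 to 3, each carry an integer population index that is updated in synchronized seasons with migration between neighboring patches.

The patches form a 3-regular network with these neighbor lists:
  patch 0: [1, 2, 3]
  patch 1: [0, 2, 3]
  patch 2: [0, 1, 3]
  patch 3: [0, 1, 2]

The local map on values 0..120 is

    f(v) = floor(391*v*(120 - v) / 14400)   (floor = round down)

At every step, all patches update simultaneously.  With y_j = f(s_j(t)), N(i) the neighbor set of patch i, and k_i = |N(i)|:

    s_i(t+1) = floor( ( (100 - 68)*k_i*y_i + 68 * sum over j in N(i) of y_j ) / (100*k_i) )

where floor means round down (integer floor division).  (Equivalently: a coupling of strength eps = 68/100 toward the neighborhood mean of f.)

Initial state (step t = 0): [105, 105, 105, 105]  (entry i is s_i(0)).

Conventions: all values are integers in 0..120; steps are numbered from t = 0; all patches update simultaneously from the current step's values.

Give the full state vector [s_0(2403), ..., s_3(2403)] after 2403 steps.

Simulating step by step:
t=0: [105, 105, 105, 105]
t=1: [42, 42, 42, 42]
t=2: [88, 88, 88, 88]
t=3: [76, 76, 76, 76]
t=4: [90, 90, 90, 90]
t=5: [73, 73, 73, 73]
t=6: [93, 93, 93, 93]
t=7: [68, 68, 68, 68]
t=8: [96, 96, 96, 96]
t=9: [62, 62, 62, 62]
t=10: [97, 97, 97, 97]
t=11: [60, 60, 60, 60]
t=12: [97, 97, 97, 97]

Answer: [60, 60, 60, 60]
Key observation: The state at step 10, [97, 97, 97, 97], reappears at step 12: the system is in a cycle of period 2 from step 10 on.  Therefore the state at step 2403 equals the state at step 10 + ((2403 - 10) mod 2) = 11, which is [60, 60, 60, 60].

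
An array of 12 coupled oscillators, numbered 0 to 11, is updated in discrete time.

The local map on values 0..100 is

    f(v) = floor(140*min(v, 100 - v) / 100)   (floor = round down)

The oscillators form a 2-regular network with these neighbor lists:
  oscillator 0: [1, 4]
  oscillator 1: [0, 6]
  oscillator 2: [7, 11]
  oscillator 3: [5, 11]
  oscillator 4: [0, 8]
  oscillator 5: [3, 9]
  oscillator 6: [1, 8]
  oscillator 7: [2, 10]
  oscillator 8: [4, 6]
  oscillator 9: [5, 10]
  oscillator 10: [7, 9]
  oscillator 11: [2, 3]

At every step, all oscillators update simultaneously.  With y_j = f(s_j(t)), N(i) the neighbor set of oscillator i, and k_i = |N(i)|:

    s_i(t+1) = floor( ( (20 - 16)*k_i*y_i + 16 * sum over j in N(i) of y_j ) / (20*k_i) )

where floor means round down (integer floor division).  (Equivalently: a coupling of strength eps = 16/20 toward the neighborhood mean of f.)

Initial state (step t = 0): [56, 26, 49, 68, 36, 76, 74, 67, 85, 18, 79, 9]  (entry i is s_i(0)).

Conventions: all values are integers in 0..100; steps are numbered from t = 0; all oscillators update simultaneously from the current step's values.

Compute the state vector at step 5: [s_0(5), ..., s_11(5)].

Answer: [64, 64, 67, 65, 65, 66, 66, 66, 65, 65, 68, 65]

Derivation:
t=0: [56, 26, 49, 68, 36, 76, 74, 67, 85, 18, 79, 9]
t=1: [46, 46, 36, 26, 42, 34, 30, 48, 38, 29, 34, 47]
t=2: [61, 55, 62, 52, 58, 39, 55, 52, 50, 45, 52, 47]
t=3: [59, 59, 63, 61, 61, 62, 65, 61, 62, 61, 65, 61]
t=4: [55, 53, 53, 53, 54, 53, 53, 50, 51, 51, 53, 52]
t=5: [64, 64, 67, 65, 65, 66, 66, 66, 65, 65, 68, 65]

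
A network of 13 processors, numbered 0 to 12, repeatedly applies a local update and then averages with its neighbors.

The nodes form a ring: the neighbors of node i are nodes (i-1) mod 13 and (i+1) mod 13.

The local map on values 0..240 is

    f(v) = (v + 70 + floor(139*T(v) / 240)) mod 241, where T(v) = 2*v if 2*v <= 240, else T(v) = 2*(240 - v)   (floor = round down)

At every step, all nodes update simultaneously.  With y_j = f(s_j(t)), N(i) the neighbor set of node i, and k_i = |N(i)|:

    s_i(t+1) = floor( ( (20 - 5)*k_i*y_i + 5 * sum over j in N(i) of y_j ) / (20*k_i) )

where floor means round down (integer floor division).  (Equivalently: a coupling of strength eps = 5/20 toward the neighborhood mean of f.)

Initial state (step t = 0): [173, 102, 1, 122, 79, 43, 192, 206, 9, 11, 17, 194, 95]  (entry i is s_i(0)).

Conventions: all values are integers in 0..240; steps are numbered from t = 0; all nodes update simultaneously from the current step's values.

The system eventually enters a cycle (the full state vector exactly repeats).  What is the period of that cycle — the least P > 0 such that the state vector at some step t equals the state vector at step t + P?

Simulating step by step:
t=0: [173, 102, 1, 122, 79, 43, 192, 206, 9, 11, 17, 194, 95]
t=1: [69, 55, 71, 104, 211, 161, 86, 76, 87, 94, 100, 74, 44]
t=2: [207, 196, 197, 76, 71, 71, 49, 179, 45, 30, 65, 197, 178]
t=3: [74, 74, 94, 212, 224, 217, 168, 101, 151, 147, 183, 92, 77]
t=4: [229, 204, 61, 67, 71, 72, 74, 54, 78, 82, 72, 59, 209]
t=5: [70, 89, 186, 213, 222, 225, 223, 197, 202, 61, 194, 185, 88]
t=6: [170, 53, 69, 73, 71, 71, 71, 74, 90, 169, 91, 69, 50]
t=7: [105, 175, 214, 225, 223, 223, 223, 202, 55, 66, 56, 188, 170]
t=8: [61, 75, 73, 71, 71, 71, 71, 88, 176, 206, 178, 91, 76]
t=9: [208, 226, 227, 223, 223, 223, 197, 51, 70, 75, 70, 57, 203]
t=10: [73, 71, 71, 71, 71, 71, 87, 172, 217, 228, 218, 181, 88]
t=11: [200, 223, 223, 223, 223, 197, 49, 70, 72, 70, 72, 69, 51]
t=12: [87, 71, 71, 71, 71, 87, 168, 215, 224, 222, 223, 214, 171]
t=13: [49, 197, 223, 223, 197, 49, 71, 72, 71, 71, 71, 73, 70]
t=14: [168, 87, 71, 71, 87, 168, 217, 224, 223, 223, 223, 225, 216]
t=15: [71, 49, 197, 197, 49, 71, 72, 71, 71, 71, 71, 71, 72]
t=16: [217, 168, 87, 87, 168, 217, 224, 223, 223, 223, 223, 223, 224]
t=17: [72, 71, 24, 24, 71, 72, 71, 71, 71, 71, 71, 71, 71]
t=18: [224, 210, 133, 133, 210, 224, 223, 223, 223, 223, 223, 223, 223]
t=19: [71, 74, 83, 83, 74, 71, 71, 71, 71, 71, 71, 71, 71]
t=20: [223, 200, 35, 35, 200, 223, 223, 223, 223, 223, 223, 223, 223]
t=21: [71, 83, 136, 136, 83, 71, 71, 71, 71, 71, 71, 71, 71]
t=22: [196, 44, 75, 75, 44, 196, 223, 223, 223, 223, 223, 223, 223]
t=23: [85, 161, 222, 222, 161, 85, 71, 71, 71, 71, 71, 71, 71]
t=24: [47, 71, 72, 72, 71, 47, 196, 223, 223, 223, 223, 223, 196]
t=25: [165, 216, 224, 224, 216, 165, 86, 71, 71, 71, 71, 71, 86]
t=26: [70, 72, 71, 71, 72, 70, 48, 196, 223, 223, 223, 196, 48]
t=27: [215, 224, 223, 223, 224, 215, 166, 86, 71, 71, 71, 86, 166]
t=28: [72, 71, 71, 71, 71, 72, 70, 48, 196, 223, 196, 48, 70]
t=29: [224, 223, 223, 223, 223, 224, 215, 166, 86, 72, 86, 166, 215]
t=30: [71, 71, 71, 71, 71, 71, 72, 70, 48, 172, 48, 70, 72]
t=31: [223, 223, 223, 223, 223, 223, 224, 215, 167, 102, 167, 215, 224]
t=32: [71, 71, 71, 71, 71, 71, 71, 72, 75, 56, 75, 72, 71]
t=33: [223, 223, 223, 223, 223, 223, 223, 225, 225, 200, 225, 225, 223]
t=34: [71, 71, 71, 71, 71, 71, 71, 71, 71, 74, 71, 71, 71]
t=35: [223, 223, 223, 223, 223, 223, 223, 223, 223, 227, 223, 223, 223]
t=36: [71, 71, 71, 71, 71, 71, 71, 71, 71, 71, 71, 71, 71]
t=37: [223, 223, 223, 223, 223, 223, 223, 223, 223, 223, 223, 223, 223]
t=38: [71, 71, 71, 71, 71, 71, 71, 71, 71, 71, 71, 71, 71]

Answer: 2
Key observation: The state at step 36, [71, 71, 71, 71, 71, 71, 71, 71, 71, 71, 71, 71, 71], reappears at step 38 — and no state repeats earlier — so the cycle the system enters has period 2.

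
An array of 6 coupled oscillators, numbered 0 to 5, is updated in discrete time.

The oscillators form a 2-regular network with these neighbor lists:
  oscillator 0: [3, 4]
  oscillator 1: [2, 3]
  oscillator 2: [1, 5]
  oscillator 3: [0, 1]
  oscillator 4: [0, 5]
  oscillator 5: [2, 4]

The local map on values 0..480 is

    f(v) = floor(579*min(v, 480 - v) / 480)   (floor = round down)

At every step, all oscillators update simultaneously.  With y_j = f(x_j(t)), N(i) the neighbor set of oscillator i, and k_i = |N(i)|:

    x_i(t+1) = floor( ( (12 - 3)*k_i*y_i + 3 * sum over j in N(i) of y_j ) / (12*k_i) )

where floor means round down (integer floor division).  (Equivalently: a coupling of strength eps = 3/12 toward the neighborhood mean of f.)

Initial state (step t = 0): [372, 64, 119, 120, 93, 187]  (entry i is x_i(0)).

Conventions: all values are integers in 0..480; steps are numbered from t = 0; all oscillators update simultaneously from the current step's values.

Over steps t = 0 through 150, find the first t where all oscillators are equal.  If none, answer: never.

Answer: 26
Key observation: Synchronization is absorbing here: once all oscillators are equal they stay equal, and step 26 is the first all-equal step.

Derivation:
t=0: [372, 64, 119, 120, 93, 187]  (not all equal)
t=1: [129, 93, 145, 133, 128, 200]  (not all equal)
t=2: [155, 125, 174, 153, 165, 221]  (not all equal)
t=3: [187, 161, 208, 180, 205, 250]  (not all equal)
t=4: [226, 203, 246, 215, 248, 269]  (not all equal)
t=5: [271, 250, 273, 258, 275, 260]  (not all equal)
t=6: [253, 272, 254, 266, 249, 260]  (not all equal)
t=7: [271, 253, 268, 258, 275, 267]  (not all equal)
t=8: [253, 270, 257, 265, 248, 254]  (not all equal)
t=9: [272, 255, 266, 260, 277, 272]  (not all equal)
t=10: [251, 268, 258, 263, 245, 250]  (not all equal)
t=11: [275, 257, 266, 262, 281, 276]  (not all equal)
t=12: [248, 266, 257, 260, 241, 246]  (not all equal)
t=13: [278, 260, 268, 265, 286, 281]  (not all equal)
t=14: [243, 263, 254, 257, 235, 241]  (not all equal)
t=15: [282, 263, 272, 269, 283, 285]  (not all equal)
t=16: [239, 258, 249, 252, 236, 237]  (not all equal)
t=17: [285, 269, 277, 275, 284, 284]  (not all equal)
t=18: [236, 251, 244, 246, 235, 237]  (not all equal)
t=19: [283, 277, 283, 281, 283, 284]  (not all equal)
t=20: [237, 242, 237, 240, 236, 236]  (not all equal)
t=21: [285, 287, 285, 288, 284, 284]  (not all equal)
t=22: [234, 232, 234, 231, 235, 235]  (not all equal)
t=23: [281, 279, 281, 278, 282, 282]  (not all equal)
t=24: [240, 241, 240, 242, 238, 238]  (not all equal)
t=25: [288, 288, 288, 287, 287, 287]  (not all equal)
t=26: [231, 231, 231, 231, 231, 231]  (all equal)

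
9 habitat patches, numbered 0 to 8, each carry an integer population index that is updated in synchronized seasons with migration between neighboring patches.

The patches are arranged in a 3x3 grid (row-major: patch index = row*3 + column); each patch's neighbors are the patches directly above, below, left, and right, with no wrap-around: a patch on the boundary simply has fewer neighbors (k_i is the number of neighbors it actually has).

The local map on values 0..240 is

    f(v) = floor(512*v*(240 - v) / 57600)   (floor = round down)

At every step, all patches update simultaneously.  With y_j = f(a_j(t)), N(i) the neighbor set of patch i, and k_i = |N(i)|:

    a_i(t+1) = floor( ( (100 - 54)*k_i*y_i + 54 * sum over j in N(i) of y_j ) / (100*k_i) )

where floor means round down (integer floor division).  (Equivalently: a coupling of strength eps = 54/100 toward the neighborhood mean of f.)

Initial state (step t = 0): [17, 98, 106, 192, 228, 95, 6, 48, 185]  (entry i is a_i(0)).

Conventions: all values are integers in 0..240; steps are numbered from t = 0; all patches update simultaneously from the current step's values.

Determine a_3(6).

Simulating step by step:
t=0: [17, 98, 106, 192, 228, 95, 6, 48, 185]
t=1: [70, 89, 124, 49, 65, 99, 49, 59, 96]
t=2: [102, 114, 124, 90, 103, 120, 85, 98, 114]
t=3: [124, 126, 127, 121, 124, 127, 119, 123, 126]
t=4: [127, 127, 127, 127, 127, 127, 127, 127, 127]
t=5: [127, 127, 127, 127, 127, 127, 127, 127, 127]
t=6: [127, 127, 127, 127, 127, 127, 127, 127, 127]

Answer: a_3(6) = 127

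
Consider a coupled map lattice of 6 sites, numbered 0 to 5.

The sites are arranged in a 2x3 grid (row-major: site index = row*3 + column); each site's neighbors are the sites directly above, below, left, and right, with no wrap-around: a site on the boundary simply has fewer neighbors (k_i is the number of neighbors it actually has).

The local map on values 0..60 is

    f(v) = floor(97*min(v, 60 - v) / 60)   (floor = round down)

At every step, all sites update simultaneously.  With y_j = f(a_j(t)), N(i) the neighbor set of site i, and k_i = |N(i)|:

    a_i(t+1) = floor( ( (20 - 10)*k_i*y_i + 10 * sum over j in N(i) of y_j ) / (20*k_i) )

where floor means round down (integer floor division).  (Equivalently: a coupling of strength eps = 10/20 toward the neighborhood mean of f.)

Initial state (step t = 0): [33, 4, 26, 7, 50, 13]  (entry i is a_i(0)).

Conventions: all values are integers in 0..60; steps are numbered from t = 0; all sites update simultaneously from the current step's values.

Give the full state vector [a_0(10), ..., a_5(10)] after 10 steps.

Simulating step by step:
t=0: [33, 4, 26, 7, 50, 13]
t=1: [25, 19, 27, 20, 14, 25]
t=2: [35, 32, 39, 31, 28, 36]
t=3: [42, 42, 37, 44, 44, 38]
t=4: [28, 29, 34, 26, 27, 33]
t=5: [44, 44, 43, 43, 43, 42]
t=6: [25, 25, 27, 26, 27, 28]
t=7: [40, 41, 42, 41, 42, 44]
t=8: [31, 30, 28, 30, 28, 27]
t=9: [47, 46, 45, 46, 45, 44]
t=10: [21, 22, 23, 22, 23, 24]

Answer: [21, 22, 23, 22, 23, 24]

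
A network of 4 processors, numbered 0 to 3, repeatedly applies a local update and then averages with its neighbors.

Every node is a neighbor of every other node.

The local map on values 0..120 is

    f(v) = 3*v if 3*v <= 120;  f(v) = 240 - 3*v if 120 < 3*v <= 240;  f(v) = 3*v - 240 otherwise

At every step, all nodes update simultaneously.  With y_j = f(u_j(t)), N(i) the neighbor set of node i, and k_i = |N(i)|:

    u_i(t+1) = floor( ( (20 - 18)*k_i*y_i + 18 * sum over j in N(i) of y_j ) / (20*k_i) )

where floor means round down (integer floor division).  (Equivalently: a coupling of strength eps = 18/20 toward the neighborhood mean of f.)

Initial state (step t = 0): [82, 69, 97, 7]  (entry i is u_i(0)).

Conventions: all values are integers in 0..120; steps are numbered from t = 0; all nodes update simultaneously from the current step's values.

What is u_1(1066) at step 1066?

Simulating step by step:
t=0: [82, 69, 97, 7]
t=1: [32, 26, 23, 29]
t=2: [79, 83, 85, 81]
t=3: [8, 7, 6, 8]
t=4: [21, 21, 22, 21]
t=5: [63, 63, 63, 63]
t=6: [51, 51, 51, 51]
t=7: [87, 87, 87, 87]
t=8: [21, 21, 21, 21]
t=9: [63, 63, 63, 63]

Answer: u_1(1066) = 51
Key observation: The state at step 5, [63, 63, 63, 63], reappears at step 9: the system is in a cycle of period 4 from step 5 on.  Therefore the state at step 1066 equals the state at step 5 + ((1066 - 5) mod 4) = 6, which is [51, 51, 51, 51].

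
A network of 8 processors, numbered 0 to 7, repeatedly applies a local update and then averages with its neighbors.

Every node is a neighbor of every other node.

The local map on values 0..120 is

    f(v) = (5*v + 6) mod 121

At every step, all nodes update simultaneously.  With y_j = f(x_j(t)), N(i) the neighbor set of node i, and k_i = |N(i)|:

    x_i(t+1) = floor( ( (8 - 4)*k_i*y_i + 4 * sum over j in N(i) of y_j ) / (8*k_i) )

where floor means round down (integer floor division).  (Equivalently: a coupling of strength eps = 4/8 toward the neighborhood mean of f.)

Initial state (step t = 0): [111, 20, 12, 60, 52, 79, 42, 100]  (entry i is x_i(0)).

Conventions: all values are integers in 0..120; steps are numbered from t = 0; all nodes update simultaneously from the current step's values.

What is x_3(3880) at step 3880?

Answer: x_3(3880) = 93
Key observation: The state at step 22, [93, 93, 93, 93, 93, 48, 48, 93], reappears at step 23: the system is in a cycle of period 1 from step 22 on.  Therefore the state at step 3880 equals the state at step 22 + ((3880 - 22) mod 1) = 22, which is [93, 93, 93, 93, 93, 48, 48, 93].

Derivation:
t=0: [111, 20, 12, 60, 52, 79, 42, 100]
t=1: [68, 80, 63, 62, 45, 51, 75, 44]
t=2: [84, 57, 73, 71, 86, 47, 47, 84]
t=3: [70, 64, 47, 94, 75, 95, 95, 70]
t=4: [105, 93, 108, 105, 64, 107, 107, 105]
t=5: [56, 82, 62, 56, 72, 60, 60, 56]
t=6: [46, 50, 59, 46, 29, 55, 55, 46]
t=7: [86, 43, 62, 86, 50, 54, 54, 86]
t=8: [65, 76, 65, 65, 39, 48, 48, 65]
t=9: [71, 43, 71, 71, 67, 35, 35, 71]
t=10: [107, 99, 107, 107, 99, 82, 82, 107]
t=11: [50, 33, 50, 50, 33, 49, 49, 50]
t=12: [18, 33, 18, 18, 33, 16, 16, 18]
t=13: [88, 68, 88, 88, 68, 83, 83, 88]
t=14: [82, 91, 82, 82, 91, 71, 71, 82]
t=15: [68, 88, 68, 68, 88, 97, 97, 68]
t=16: [87, 78, 87, 87, 78, 45, 45, 87]
t=17: [76, 56, 76, 76, 56, 89, 89, 76]
t=18: [35, 44, 35, 35, 44, 63, 63, 35]
t=19: [69, 88, 69, 69, 88, 77, 77, 69]
t=20: [93, 82, 93, 93, 82, 59, 59, 93]
t=21: [93, 69, 93, 93, 69, 72, 72, 93]
t=22: [93, 93, 93, 93, 93, 48, 48, 93]
t=23: [93, 93, 93, 93, 93, 48, 48, 93]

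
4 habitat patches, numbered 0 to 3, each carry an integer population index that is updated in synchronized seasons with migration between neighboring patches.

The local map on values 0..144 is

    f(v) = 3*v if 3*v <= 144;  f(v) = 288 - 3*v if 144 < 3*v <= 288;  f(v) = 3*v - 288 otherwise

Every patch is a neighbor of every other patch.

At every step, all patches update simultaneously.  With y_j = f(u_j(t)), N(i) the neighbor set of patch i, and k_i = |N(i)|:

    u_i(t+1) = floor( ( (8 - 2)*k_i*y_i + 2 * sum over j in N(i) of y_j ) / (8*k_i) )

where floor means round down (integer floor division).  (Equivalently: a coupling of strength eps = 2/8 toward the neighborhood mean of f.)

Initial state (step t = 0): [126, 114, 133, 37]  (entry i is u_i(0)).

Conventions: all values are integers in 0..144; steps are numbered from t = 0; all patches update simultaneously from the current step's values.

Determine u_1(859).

Simulating step by step:
t=0: [126, 114, 133, 37]
t=1: [90, 66, 104, 104]
t=2: [25, 73, 29, 29]
t=3: [76, 72, 84, 84]
t=4: [57, 65, 41, 41]
t=5: [116, 100, 120, 120]
t=6: [58, 26, 66, 66]
t=7: [107, 83, 91, 91]
t=8: [30, 34, 18, 18]
t=9: [85, 93, 61, 61]
t=10: [43, 27, 91, 91]
t=11: [106, 74, 30, 30]
t=12: [43, 67, 83, 83]
t=13: [110, 82, 50, 50]
t=14: [58, 58, 122, 122]
t=15: [108, 108, 84, 84]
t=16: [36, 36, 36, 36]
t=17: [108, 108, 108, 108]
t=18: [36, 36, 36, 36]

Answer: u_1(859) = 108
Key observation: The state at step 16, [36, 36, 36, 36], reappears at step 18: the system is in a cycle of period 2 from step 16 on.  Therefore the state at step 859 equals the state at step 16 + ((859 - 16) mod 2) = 17, which is [108, 108, 108, 108].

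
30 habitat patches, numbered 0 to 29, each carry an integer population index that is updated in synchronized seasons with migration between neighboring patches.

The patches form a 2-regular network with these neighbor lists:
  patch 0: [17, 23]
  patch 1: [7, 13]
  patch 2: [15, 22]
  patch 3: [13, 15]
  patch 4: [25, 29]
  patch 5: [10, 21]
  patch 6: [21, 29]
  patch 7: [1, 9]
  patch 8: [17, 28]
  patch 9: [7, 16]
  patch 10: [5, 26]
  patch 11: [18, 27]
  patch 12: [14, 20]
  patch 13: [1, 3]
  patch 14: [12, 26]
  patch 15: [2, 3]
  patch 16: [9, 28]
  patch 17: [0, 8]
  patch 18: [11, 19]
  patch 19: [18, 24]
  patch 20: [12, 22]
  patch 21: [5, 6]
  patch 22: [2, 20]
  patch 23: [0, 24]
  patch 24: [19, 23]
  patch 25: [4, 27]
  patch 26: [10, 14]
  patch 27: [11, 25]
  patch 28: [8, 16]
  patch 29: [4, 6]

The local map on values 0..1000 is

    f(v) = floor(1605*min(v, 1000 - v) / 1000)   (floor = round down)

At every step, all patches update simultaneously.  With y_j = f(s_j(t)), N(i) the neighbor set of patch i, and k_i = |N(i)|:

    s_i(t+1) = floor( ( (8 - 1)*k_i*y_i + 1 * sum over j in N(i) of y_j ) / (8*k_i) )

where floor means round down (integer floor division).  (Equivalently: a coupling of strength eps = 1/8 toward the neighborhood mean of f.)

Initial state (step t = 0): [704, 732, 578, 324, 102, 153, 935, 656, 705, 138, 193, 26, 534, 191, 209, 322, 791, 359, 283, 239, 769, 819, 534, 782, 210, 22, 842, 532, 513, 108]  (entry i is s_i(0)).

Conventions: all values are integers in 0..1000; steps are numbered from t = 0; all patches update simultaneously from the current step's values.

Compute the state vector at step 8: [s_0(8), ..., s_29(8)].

Simulating step by step:
t=0: [704, 732, 578, 324, 102, 153, 935, 656, 705, 138, 193, 26, 534, 191, 209, 322, 791, 359, 283, 239, 769, 819, 534, 782, 210, 22, 842, 532, 513, 108]
t=1: [473, 429, 671, 506, 155, 251, 119, 523, 498, 248, 301, 111, 697, 327, 355, 526, 355, 563, 423, 384, 417, 275, 719, 356, 340, 87, 261, 661, 733, 168]
t=2: [743, 682, 537, 773, 242, 409, 210, 737, 769, 431, 473, 232, 502, 551, 554, 747, 549, 710, 642, 615, 643, 422, 469, 581, 551, 171, 431, 495, 460, 262]
t=3: [431, 517, 722, 388, 382, 663, 363, 444, 398, 676, 748, 411, 779, 684, 718, 424, 721, 455, 564, 620, 597, 654, 740, 658, 710, 313, 696, 735, 714, 412]
t=4: [684, 754, 458, 618, 609, 532, 585, 703, 632, 527, 417, 646, 378, 530, 448, 661, 452, 721, 690, 605, 613, 555, 433, 551, 479, 504, 479, 444, 469, 653]
t=5: [516, 421, 720, 617, 633, 743, 662, 488, 591, 739, 680, 572, 614, 722, 715, 560, 728, 459, 509, 632, 624, 713, 692, 709, 756, 780, 758, 708, 740, 567]
t=6: [754, 667, 467, 609, 580, 421, 546, 753, 646, 441, 498, 678, 607, 470, 462, 684, 433, 733, 769, 589, 597, 462, 498, 481, 408, 374, 400, 474, 433, 677]
t=7: [419, 539, 737, 627, 659, 686, 715, 424, 567, 686, 781, 522, 637, 732, 727, 529, 694, 434, 397, 640, 654, 736, 786, 741, 661, 614, 658, 734, 686, 540]
t=8: [657, 716, 437, 597, 563, 488, 472, 672, 682, 513, 372, 737, 571, 459, 453, 724, 492, 694, 641, 578, 543, 430, 361, 439, 538, 602, 528, 459, 514, 708]

Answer: [657, 716, 437, 597, 563, 488, 472, 672, 682, 513, 372, 737, 571, 459, 453, 724, 492, 694, 641, 578, 543, 430, 361, 439, 538, 602, 528, 459, 514, 708]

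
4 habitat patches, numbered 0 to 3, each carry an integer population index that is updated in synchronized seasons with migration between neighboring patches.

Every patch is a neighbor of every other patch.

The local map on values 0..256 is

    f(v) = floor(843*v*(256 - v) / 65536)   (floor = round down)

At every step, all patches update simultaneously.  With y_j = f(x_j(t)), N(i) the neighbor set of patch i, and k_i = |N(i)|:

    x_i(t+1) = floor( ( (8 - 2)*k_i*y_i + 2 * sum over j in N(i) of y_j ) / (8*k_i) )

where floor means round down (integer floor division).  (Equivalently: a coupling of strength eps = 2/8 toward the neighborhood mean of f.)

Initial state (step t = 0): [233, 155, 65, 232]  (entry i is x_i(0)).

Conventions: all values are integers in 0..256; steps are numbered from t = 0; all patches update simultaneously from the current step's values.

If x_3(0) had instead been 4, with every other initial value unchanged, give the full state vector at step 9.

Simulating step by step:
t=0: [233, 155, 65, 4]
t=1: [82, 170, 142, 44]
t=2: [180, 183, 196, 137]
t=3: [175, 172, 159, 198]
t=4: [180, 182, 191, 157]
t=5: [175, 174, 164, 191]
t=6: [181, 181, 189, 165]
t=7: [174, 174, 166, 187]
t=8: [182, 182, 188, 170]
t=9: [173, 173, 167, 183]

Answer: [173, 173, 167, 183]
Key observation: This trace re-runs the system from the modified initial state.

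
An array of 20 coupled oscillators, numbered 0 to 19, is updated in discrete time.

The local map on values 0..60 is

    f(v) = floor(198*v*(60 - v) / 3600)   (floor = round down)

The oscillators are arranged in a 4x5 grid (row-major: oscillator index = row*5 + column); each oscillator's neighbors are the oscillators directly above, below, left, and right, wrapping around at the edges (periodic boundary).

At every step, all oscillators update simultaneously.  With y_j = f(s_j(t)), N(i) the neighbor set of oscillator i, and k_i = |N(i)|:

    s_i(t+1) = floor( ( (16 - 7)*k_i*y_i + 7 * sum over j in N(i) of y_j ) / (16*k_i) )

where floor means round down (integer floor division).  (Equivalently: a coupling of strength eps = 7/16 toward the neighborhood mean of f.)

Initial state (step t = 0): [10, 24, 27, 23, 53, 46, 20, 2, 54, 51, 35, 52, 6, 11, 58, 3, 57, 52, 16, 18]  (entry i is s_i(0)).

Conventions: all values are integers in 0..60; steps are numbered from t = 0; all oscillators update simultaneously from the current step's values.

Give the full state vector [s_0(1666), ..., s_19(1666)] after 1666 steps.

Answer: [49, 49, 49, 49, 49, 49, 49, 49, 49, 49, 49, 49, 49, 49, 49, 49, 49, 49, 49, 49]
Key observation: The state at step 8, [49, 49, 49, 49, 49, 49, 49, 49, 49, 49, 49, 49, 49, 49, 49, 49, 49, 49, 49, 49], reappears at step 10: the system is in a cycle of period 2 from step 8 on.  Therefore the state at step 1666 equals the state at step 8 + ((1666 - 8) mod 2) = 8, which is [49, 49, 49, 49, 49, 49, 49, 49, 49, 49, 49, 49, 49, 49, 49, 49, 49, 49, 49, 49].

Derivation:
t=0: [10, 24, 27, 23, 53, 46, 20, 2, 54, 51, 35, 52, 6, 11, 58, 3, 57, 52, 16, 18]
t=1: [27, 40, 40, 39, 26, 35, 36, 17, 21, 22, 34, 25, 18, 24, 19, 18, 16, 24, 36, 31]
t=2: [47, 44, 44, 45, 47, 47, 46, 41, 44, 45, 46, 46, 42, 45, 44, 43, 41, 45, 47, 47]
t=3: [34, 37, 38, 36, 33, 33, 35, 40, 38, 36, 35, 36, 39, 37, 36, 38, 40, 37, 34, 34]
t=4: [47, 46, 45, 46, 48, 48, 47, 44, 45, 47, 47, 46, 45, 46, 47, 45, 44, 45, 47, 47]
t=5: [33, 35, 36, 34, 32, 31, 33, 37, 36, 33, 33, 35, 36, 35, 33, 35, 37, 36, 33, 33]
t=6: [48, 47, 47, 48, 48, 49, 48, 46, 47, 48, 48, 47, 47, 48, 48, 48, 46, 47, 48, 48]
t=7: [31, 32, 33, 31, 31, 29, 31, 33, 32, 31, 31, 32, 33, 31, 31, 31, 33, 33, 31, 31]
t=8: [49, 49, 49, 49, 49, 49, 49, 49, 49, 49, 49, 49, 49, 49, 49, 49, 49, 49, 49, 49]
t=9: [29, 29, 29, 29, 29, 29, 29, 29, 29, 29, 29, 29, 29, 29, 29, 29, 29, 29, 29, 29]
t=10: [49, 49, 49, 49, 49, 49, 49, 49, 49, 49, 49, 49, 49, 49, 49, 49, 49, 49, 49, 49]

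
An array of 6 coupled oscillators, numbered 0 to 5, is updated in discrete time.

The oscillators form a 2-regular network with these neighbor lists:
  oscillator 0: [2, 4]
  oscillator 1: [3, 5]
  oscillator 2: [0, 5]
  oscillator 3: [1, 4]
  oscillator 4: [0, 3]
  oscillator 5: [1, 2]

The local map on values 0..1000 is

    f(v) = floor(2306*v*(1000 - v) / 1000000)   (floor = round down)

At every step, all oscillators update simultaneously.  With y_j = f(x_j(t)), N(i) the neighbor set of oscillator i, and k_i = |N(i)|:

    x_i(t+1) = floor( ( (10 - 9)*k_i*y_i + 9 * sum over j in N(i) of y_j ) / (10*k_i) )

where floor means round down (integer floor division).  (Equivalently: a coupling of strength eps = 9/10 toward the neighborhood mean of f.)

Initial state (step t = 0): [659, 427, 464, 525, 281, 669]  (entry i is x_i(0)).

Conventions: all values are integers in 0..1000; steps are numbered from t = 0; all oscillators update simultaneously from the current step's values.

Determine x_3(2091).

Answer: x_3(2091) = 566
Key observation: The state at step 5, [566, 566, 566, 566, 566, 566], reappears at step 6: the system is in a cycle of period 1 from step 5 on.  Therefore the state at step 2091 equals the state at step 5 + ((2091 - 5) mod 1) = 5, which is [566, 566, 566, 566, 566, 566].

Derivation:
t=0: [659, 427, 464, 525, 281, 669]
t=1: [518, 544, 519, 520, 538, 562]
t=2: [574, 571, 571, 572, 574, 572]
t=3: [563, 564, 563, 563, 563, 564]
t=4: [567, 567, 567, 567, 567, 567]
t=5: [566, 566, 566, 566, 566, 566]
t=6: [566, 566, 566, 566, 566, 566]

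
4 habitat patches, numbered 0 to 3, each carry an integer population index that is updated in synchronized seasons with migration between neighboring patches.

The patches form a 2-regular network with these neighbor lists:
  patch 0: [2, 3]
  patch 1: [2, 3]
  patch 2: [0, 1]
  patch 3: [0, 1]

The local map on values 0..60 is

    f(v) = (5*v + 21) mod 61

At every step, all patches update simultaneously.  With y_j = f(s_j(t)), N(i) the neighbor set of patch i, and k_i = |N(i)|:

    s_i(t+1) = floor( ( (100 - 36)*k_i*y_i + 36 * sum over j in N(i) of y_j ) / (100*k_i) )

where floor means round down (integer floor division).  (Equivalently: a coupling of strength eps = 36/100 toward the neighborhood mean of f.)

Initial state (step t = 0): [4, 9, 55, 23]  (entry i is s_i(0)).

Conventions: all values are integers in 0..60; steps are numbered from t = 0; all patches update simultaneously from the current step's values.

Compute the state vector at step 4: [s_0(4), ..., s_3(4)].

Simulating step by step:
t=0: [4, 9, 55, 23]
t=1: [38, 15, 41, 17]
t=2: [33, 38, 38, 40]
t=3: [13, 29, 23, 29]
t=4: [26, 38, 21, 40]

Answer: [26, 38, 21, 40]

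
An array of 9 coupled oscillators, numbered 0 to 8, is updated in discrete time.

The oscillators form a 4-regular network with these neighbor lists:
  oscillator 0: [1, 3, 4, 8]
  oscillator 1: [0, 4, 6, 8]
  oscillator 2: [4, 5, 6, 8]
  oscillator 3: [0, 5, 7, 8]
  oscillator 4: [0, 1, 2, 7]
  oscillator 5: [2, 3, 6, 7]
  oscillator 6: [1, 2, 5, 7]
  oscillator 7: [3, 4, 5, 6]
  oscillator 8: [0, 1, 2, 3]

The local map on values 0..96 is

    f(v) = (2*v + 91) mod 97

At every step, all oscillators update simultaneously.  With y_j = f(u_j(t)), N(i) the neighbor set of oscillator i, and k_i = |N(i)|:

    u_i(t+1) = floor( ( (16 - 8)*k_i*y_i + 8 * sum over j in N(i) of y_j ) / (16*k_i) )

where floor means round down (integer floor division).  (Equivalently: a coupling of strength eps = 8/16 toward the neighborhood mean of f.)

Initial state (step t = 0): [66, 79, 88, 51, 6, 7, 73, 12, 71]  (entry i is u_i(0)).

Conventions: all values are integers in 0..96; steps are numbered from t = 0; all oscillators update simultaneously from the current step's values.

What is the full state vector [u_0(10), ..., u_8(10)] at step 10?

Simulating step by step:
t=0: [66, 79, 88, 51, 6, 7, 73, 12, 71]
t=1: [39, 42, 48, 59, 24, 32, 40, 28, 51]
t=2: [64, 74, 78, 42, 57, 57, 71, 48, 79]
t=3: [36, 38, 41, 61, 32, 38, 44, 62, 52]
t=4: [51, 60, 64, 29, 58, 59, 70, 39, 29]
t=5: [64, 33, 27, 55, 32, 30, 34, 50, 49]
t=6: [39, 59, 57, 36, 57, 53, 63, 69, 63]
t=7: [50, 23, 13, 49, 22, 18, 19, 30, 32]
t=8: [75, 47, 29, 75, 45, 39, 34, 51, 59]
t=9: [52, 70, 55, 52, 77, 68, 69, 81, 36]
t=10: [19, 37, 26, 20, 38, 29, 34, 44, 38]

Answer: [19, 37, 26, 20, 38, 29, 34, 44, 38]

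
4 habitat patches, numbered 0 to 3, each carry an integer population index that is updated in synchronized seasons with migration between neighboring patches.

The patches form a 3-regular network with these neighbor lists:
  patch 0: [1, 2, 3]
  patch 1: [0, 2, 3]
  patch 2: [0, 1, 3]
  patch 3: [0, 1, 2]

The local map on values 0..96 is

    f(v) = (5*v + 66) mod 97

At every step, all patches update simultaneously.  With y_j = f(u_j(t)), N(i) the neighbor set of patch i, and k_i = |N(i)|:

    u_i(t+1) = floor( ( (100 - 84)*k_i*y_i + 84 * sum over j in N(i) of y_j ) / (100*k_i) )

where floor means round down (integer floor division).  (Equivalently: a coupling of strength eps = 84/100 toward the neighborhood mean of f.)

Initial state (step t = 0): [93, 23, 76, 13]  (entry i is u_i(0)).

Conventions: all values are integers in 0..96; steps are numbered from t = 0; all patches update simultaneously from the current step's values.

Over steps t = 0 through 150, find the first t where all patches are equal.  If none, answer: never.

Answer: 6
Key observation: Synchronization is absorbing here: once all patches are equal they stay equal, and step 6 is the first all-equal step.

Derivation:
t=0: [93, 23, 76, 13]  (not all equal)
t=1: [56, 52, 55, 58]  (not all equal)
t=2: [50, 53, 51, 49]  (not all equal)
t=3: [29, 27, 28, 29]  (not all equal)
t=4: [12, 14, 13, 12]  (not all equal)
t=5: [33, 32, 32, 33]  (not all equal)
t=6: [34, 34, 34, 34]  (all equal)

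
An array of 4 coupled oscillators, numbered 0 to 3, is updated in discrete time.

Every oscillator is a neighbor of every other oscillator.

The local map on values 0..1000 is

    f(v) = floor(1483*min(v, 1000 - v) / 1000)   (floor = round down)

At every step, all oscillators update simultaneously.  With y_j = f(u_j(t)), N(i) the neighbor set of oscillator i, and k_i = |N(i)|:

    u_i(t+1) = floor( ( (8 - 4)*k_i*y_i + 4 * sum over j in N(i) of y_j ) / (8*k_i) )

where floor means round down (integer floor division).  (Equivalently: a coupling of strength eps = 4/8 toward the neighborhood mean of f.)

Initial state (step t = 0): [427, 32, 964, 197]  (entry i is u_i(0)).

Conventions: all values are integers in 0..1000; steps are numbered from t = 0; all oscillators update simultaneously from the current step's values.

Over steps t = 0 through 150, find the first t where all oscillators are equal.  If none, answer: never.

Simulating step by step:
t=0: [427, 32, 964, 197]  (not all equal)
t=1: [381, 186, 188, 268]  (not all equal)
t=2: [440, 344, 345, 384]  (not all equal)
t=3: [591, 543, 544, 563]  (not all equal)
t=4: [636, 660, 659, 650]  (not all equal)
t=5: [524, 512, 512, 517]  (not all equal)
t=6: [712, 718, 718, 716]  (not all equal)
t=7: [423, 420, 420, 421]  (not all equal)
t=8: [624, 623, 623, 623]  (not all equal)
t=9: [558, 558, 558, 558]  (all equal)

Answer: 9
Key observation: Synchronization is absorbing here: once all oscillators are equal they stay equal, and step 9 is the first all-equal step.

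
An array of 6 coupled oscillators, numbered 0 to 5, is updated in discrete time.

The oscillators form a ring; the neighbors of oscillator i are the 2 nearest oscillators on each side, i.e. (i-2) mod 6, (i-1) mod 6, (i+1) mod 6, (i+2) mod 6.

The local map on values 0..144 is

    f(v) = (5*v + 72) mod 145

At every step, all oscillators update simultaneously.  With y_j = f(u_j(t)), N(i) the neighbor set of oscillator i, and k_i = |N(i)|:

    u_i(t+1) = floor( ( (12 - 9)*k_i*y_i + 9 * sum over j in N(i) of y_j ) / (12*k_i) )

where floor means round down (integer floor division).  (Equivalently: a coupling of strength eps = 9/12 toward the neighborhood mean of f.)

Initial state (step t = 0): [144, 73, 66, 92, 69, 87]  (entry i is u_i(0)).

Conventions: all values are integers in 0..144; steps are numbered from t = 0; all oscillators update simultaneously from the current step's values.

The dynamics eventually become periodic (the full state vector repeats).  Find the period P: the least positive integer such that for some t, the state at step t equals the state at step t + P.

Answer: 14
Key observation: The state at step 83, [77, 77, 77, 77, 77, 77], reappears at step 97 — and no state repeats earlier — so the cycle the system enters has period 14.

Derivation:
t=0: [144, 73, 66, 92, 69, 87]
t=1: [75, 65, 82, 82, 97, 72]
t=2: [81, 73, 65, 90, 77, 89]
t=3: [50, 60, 55, 61, 65, 49]
t=4: [59, 58, 72, 72, 64, 64]
t=5: [97, 104, 109, 113, 112, 99]
t=6: [74, 68, 54, 57, 78, 78]
t=7: [44, 59, 54, 59, 35, 48]
t=8: [47, 47, 61, 66, 54, 53]
t=9: [42, 53, 58, 66, 62, 48]
t=10: [77, 76, 90, 71, 87, 78]
t=11: [43, 55, 68, 72, 69, 53]
t=12: [101, 99, 118, 101, 116, 99]
t=13: [113, 126, 112, 113, 111, 124]
t=14: [76, 82, 66, 76, 63, 81]
t=15: [60, 47, 61, 60, 59, 43]
t=16: [81, 77, 70, 81, 92, 83]
t=17: [67, 55, 71, 67, 74, 51]
t=18: [73, 90, 90, 73, 78, 65]
t=19: [58, 58, 43, 58, 43, 48]
t=20: [88, 75, 102, 88, 93, 72]
t=21: [67, 58, 50, 67, 81, 85]
t=22: [68, 79, 73, 68, 72, 80]
t=23: [70, 61, 78, 70, 88, 87]
t=24: [82, 89, 87, 82, 87, 98]
t=25: [77, 75, 64, 77, 72, 78]
t=26: [58, 35, 62, 58, 67, 43]
t=27: [102, 96, 91, 102, 100, 103]
t=28: [66, 48, 71, 66, 53, 50]
t=29: [72, 79, 89, 72, 85, 62]
t=30: [85, 93, 91, 85, 101, 93]
t=31: [97, 85, 92, 97, 95, 94]
t=32: [101, 99, 102, 101, 112, 105]
t=33: [73, 89, 88, 73, 69, 92]
t=34: [72, 53, 59, 72, 65, 64]
t=35: [97, 98, 101, 97, 113, 107]
t=36: [96, 109, 115, 96, 91, 87]
t=37: [79, 79, 84, 79, 92, 86]
t=38: [55, 43, 50, 55, 59, 52]
t=39: [69, 70, 70, 69, 54, 72]
t=40: [117, 132, 115, 117, 112, 117]
t=41: [57, 57, 56, 57, 68, 59]
t=42: [78, 67, 76, 78, 81, 79]
t=43: [45, 48, 44, 45, 29, 47]
t=44: [22, 11, 20, 22, 24, 24]
t=45: [55, 59, 53, 55, 39, 58]
t=46: [73, 62, 70, 73, 74, 76]
t=47: [47, 51, 52, 47, 30, 23]
t=48: [41, 31, 38, 41, 41, 38]
t=49: [117, 113, 118, 117, 126, 118]
t=50: [83, 73, 82, 83, 90, 82]
t=51: [47, 37, 47, 47, 58, 47]
t=52: [45, 40, 45, 45, 30, 45]
t=53: [42, 37, 42, 42, 24, 42]
t=54: [115, 130, 115, 115, 114, 115]
t=55: [80, 85, 80, 80, 65, 80]
t=56: [54, 43, 54, 54, 54, 54]
t=57: [68, 74, 68, 68, 52, 68]
t=58: [85, 93, 85, 85, 102, 85]
t=59: [58, 72, 58, 58, 47, 58]
t=60: [74, 89, 74, 74, 58, 74]
t=61: [33, 25, 33, 33, 23, 33]
t=62: [75, 82, 75, 75, 79, 75]
t=63: [22, 20, 22, 22, 17, 22]
t=64: [30, 34, 30, 30, 30, 30]
t=65: [80, 82, 80, 80, 77, 80]
t=66: [36, 39, 36, 36, 33, 36]
t=67: [107, 110, 107, 107, 103, 107]
t=68: [26, 30, 26, 26, 22, 26]
t=69: [57, 62, 57, 57, 52, 57]
t=70: [67, 73, 67, 67, 60, 67]
t=71: [88, 88, 88, 88, 108, 88]
t=72: [68, 77, 68, 68, 65, 68]
t=73: [100, 97, 100, 100, 118, 100]
t=74: [123, 133, 123, 123, 123, 123]
t=75: [89, 83, 89, 89, 107, 89]
t=76: [66, 74, 66, 66, 68, 66]
t=77: [94, 85, 94, 94, 114, 94]
t=78: [90, 95, 90, 90, 95, 90]
t=79: [96, 93, 96, 96, 93, 96]
t=80: [111, 113, 111, 111, 113, 111]
t=81: [50, 49, 50, 50, 49, 50]
t=82: [30, 30, 30, 30, 30, 30]
t=83: [77, 77, 77, 77, 77, 77]
t=84: [22, 22, 22, 22, 22, 22]
t=85: [37, 37, 37, 37, 37, 37]
t=86: [112, 112, 112, 112, 112, 112]
t=87: [52, 52, 52, 52, 52, 52]
t=88: [42, 42, 42, 42, 42, 42]
t=89: [137, 137, 137, 137, 137, 137]
t=90: [32, 32, 32, 32, 32, 32]
t=91: [87, 87, 87, 87, 87, 87]
t=92: [72, 72, 72, 72, 72, 72]
t=93: [142, 142, 142, 142, 142, 142]
t=94: [57, 57, 57, 57, 57, 57]
t=95: [67, 67, 67, 67, 67, 67]
t=96: [117, 117, 117, 117, 117, 117]
t=97: [77, 77, 77, 77, 77, 77]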